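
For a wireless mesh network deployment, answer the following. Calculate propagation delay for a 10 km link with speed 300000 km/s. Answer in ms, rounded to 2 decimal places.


Given: distance = 10 km, speed = 300000 km/s
Delay = distance / speed = 10 / 300000 seconds
Delay in ms = 10 * 1000 / 300000
Delay = 0.0333 ms
Rounded to 2 dp = 0.03 ms

0.03


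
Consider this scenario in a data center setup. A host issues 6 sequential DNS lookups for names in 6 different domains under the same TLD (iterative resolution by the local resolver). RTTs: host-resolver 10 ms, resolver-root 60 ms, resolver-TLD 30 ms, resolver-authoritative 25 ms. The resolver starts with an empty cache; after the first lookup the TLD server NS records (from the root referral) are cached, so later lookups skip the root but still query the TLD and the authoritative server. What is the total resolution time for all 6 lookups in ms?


Lookup 1 (cold cache): local + root + TLD + auth = 10 + 60 + 30 + 25 = 125 ms
Lookups 2..6 (TLD NS cached -> skip root; new domain -> still ask TLD and auth): local + TLD + auth = 10 + 30 + 25 = 65 ms each
Remaining 5 lookups: 5 * 65 = 325 ms
Total = 125 + 325 = 450 ms

450


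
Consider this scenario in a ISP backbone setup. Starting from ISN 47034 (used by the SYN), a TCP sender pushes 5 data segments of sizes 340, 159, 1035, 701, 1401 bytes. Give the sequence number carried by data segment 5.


The SYN occupies sequence number ISN = 47034, so the first data byte is ISN + 1 = 47035.
SEQ of data segment i = (ISN + 1) + sum of payload sizes of segments 1..i-1.
Segment 1: SEQ = 47035, payload = 340 bytes
Segment 2: SEQ = 47375, payload = 159 bytes
Segment 3: SEQ = 47534, payload = 1035 bytes
Segment 4: SEQ = 48569, payload = 701 bytes
Segment 5: SEQ = 49270, payload = 1401 bytes
SEQ of segment 5 = 47035 + 340 + 159 + 1035 + 701 = 49270

49270


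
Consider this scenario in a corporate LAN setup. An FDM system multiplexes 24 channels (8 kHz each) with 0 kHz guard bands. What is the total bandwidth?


Given: 24 channels, 8 kHz each, guard = 0 kHz
Channel bandwidth = 24 * 8 = 192 kHz
Guard bands = 23 gaps * 0 kHz = 0 kHz
Total = 192 + 0 = 192 kHz

192


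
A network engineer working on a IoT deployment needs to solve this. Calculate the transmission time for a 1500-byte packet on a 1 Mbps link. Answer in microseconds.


Given: packet = 1500 bytes, bandwidth = 1 Mbps
Packet in bits = 1500 * 8 = 12000 bits
Bandwidth = 1 * 10^6 = 1000000 bps
Time = 12000 / 1000000 seconds
Time in us = 12000 * 10^6 / 1000000 = 12000

12000


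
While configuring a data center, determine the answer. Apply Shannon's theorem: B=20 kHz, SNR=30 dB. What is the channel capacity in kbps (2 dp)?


Given: B = 20 kHz, SNR = 30 dB
SNR linear = 10^(30/10) = 1000
1 + SNR = 1001
log2(1001) = 9.9672262588
C = 20 * 1000 * 9.9672262588 = 199344.5252 bps
C = 199.344525 kbps -> 199.34 kbps (2 dp)

199.34


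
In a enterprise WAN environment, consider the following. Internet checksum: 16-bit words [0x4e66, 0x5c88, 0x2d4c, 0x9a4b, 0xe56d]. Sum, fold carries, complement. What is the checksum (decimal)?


Given words: [0x4e66, 0x5c88, 0x2d4c, 0x9a4b, 0xe56d]
Step 1: Sum all words
Raw sum = 20070 + 23688 + 11596 + 39499 + 58733 = 153586
Step 2: Fold carry: (22514 + 2) = 22516
One's complement = ~22516 & 0xFFFF = 43019

43019


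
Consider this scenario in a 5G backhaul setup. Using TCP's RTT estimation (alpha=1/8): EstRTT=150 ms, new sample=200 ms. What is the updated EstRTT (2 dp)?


Given: EstRTT = 150 ms, SampleRTT = 200 ms, alpha = 1/8
New EstRTT = (1 - alpha) * EstRTT + alpha * SampleRTT
(7/8) * 150 = 131.25
(1/8) * 200 = 25
New EstRTT = 131.25 + 25 = 156.25 ms -> 156.25 ms (2 dp)

156.25


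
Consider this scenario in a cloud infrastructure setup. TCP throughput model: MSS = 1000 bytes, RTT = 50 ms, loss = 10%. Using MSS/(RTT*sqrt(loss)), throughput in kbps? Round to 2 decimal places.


Given: MSS = 1000 bytes, RTT = 50 ms, loss = 10%
RTT in seconds = 50 / 1000 = 0.05
Loss rate = 10% = 0.1
sqrt(loss) = sqrt(0.1) = 0.316227766017
Throughput (bytes/s) = 1000 / (0.05 * 0.316227766017) = 63245.5532
Throughput (kbps) = 63245.5532 * 8 / 1000 = 505.964426 -> 505.96 kbps (2 dp)

505.96


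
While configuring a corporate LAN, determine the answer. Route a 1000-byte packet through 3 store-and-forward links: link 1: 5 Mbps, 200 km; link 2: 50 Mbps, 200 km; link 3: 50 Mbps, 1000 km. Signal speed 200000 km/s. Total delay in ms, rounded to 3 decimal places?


Packet = 1000 bytes = 8000 bits. Store-and-forward: sum (t_trans + t_prop) per link.
Link 1: t_trans = 8000/(5*10^6) s = 1.6000 ms; t_prop = 200/200000 s = 1.0000 ms; subtotal = 2.6000 ms
Link 2: t_trans = 8000/(50*10^6) s = 0.1600 ms; t_prop = 200/200000 s = 1.0000 ms; subtotal = 1.1600 ms
Link 3: t_trans = 8000/(50*10^6) s = 0.1600 ms; t_prop = 1000/200000 s = 5.0000 ms; subtotal = 5.1600 ms
End-to-end = 2.6000 + 1.1600 + 5.1600 = 8.9200 ms -> 8.920 ms (3 dp)

8.920


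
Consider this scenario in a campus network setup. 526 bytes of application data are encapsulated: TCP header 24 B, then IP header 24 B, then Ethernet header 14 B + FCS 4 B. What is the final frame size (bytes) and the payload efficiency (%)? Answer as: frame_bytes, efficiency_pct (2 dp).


TCP segment = 526 + 24 = 550 B
IP packet = 550 + 24 = 574 B
Ethernet frame = 574 + 14 + 4 = 592 B
Efficiency = app / frame = 526 / 592 = 0.888514 = 88.8514% -> 88.85% (2 dp)

592, 88.85


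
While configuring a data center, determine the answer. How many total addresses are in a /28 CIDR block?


Given: CIDR prefix /28
Host bits = 32 - 28 = 4
Total addresses = 2^4 = 16

16


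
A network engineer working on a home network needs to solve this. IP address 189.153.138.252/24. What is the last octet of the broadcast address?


Given: IP = 189.153.138.252, prefix = /24
Host bits = 32 - 24 = 8
Network last octet = 252 AND mask = 0
Host part size = 2^8 - 1 = 255
Broadcast last octet = 0 OR 255 = 255

255


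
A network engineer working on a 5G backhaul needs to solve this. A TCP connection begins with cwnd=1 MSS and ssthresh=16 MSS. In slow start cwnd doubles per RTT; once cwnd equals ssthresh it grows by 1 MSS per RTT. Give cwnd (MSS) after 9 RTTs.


RTT 0: cwnd = 1 MSS (initial)
RTT 1: cwnd = 2 MSS (slow start, doubled)
RTT 2: cwnd = 4 MSS (slow start, doubled)
RTT 3: cwnd = 8 MSS (slow start, doubled)
RTT 4: cwnd = 16 MSS (slow start, doubled)
RTT 5: cwnd = 17 MSS (congestion avoidance, +1)
RTT 6: cwnd = 18 MSS (congestion avoidance, +1)
RTT 7: cwnd = 19 MSS (congestion avoidance, +1)
RTT 8: cwnd = 20 MSS (congestion avoidance, +1)
RTT 9: cwnd = 21 MSS (congestion avoidance, +1)

21


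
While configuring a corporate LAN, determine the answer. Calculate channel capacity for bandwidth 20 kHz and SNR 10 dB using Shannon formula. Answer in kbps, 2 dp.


Given: B = 20 kHz, SNR = 10 dB
SNR linear = 10^(10/10) = 10
1 + SNR = 11
log2(11) = 3.4594316186
C = 20 * 1000 * 3.4594316186 = 69188.6324 bps
C = 69.188632 kbps -> 69.19 kbps (2 dp)

69.19


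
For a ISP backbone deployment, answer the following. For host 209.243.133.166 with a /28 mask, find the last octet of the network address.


Given: IP = 209.243.133.166, prefix = /28
Subnet mask = 255.255.255.240
Last octet of IP: 166
Last octet of mask: 240
Network last octet = 166 AND 240 = 160

160


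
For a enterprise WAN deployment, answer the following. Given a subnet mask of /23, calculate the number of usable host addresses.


Given: subnet mask /23
Host bits = 32 - 23 = 9
Total addresses = 2^9 = 512
Usable hosts = 512 - 2 (network + broadcast) = 510

510


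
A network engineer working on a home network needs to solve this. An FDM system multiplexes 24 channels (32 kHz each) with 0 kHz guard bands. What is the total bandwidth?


Given: 24 channels, 32 kHz each, guard = 0 kHz
Channel bandwidth = 24 * 32 = 768 kHz
Guard bands = 23 gaps * 0 kHz = 0 kHz
Total = 768 + 0 = 768 kHz

768


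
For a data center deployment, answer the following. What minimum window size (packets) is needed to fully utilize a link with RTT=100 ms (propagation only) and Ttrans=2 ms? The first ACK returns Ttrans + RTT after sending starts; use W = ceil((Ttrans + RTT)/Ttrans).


Given: Ttrans = 2 ms, RTT = 100 ms (= 2 * Tprop, Tprop = 50 ms)
Time until first ACK returns = Ttrans + RTT = 2 + 100 = 102 ms
Need W * Ttrans >= Ttrans + RTT  ->  W >= (Ttrans + RTT) / Ttrans
(Ttrans + RTT) / Ttrans = 102 / 2 = 51
W_min = ceil(51) = 51

51


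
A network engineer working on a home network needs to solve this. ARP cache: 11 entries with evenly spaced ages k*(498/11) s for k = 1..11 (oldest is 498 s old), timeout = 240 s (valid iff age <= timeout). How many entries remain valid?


Ages are k * 498/11 s for k = 1..11 (spacing = 45.2727 s).
Entry k is valid iff k * 498/11 <= 240 iff k <= 11 * 240 / 498 = 5.3012
n_valid = floor(5.3012) = 5
(n_stale = 11 - 5 = 6)

5


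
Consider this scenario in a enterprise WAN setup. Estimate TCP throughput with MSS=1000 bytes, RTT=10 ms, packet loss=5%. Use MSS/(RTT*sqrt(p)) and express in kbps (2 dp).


Given: MSS = 1000 bytes, RTT = 10 ms, loss = 5%
RTT in seconds = 10 / 1000 = 0.01
Loss rate = 5% = 0.05
sqrt(loss) = sqrt(0.05) = 0.223606797750
Throughput (bytes/s) = 1000 / (0.01 * 0.223606797750) = 447213.5955
Throughput (kbps) = 447213.5955 * 8 / 1000 = 3577.708764 -> 3577.71 kbps (2 dp)

3577.71


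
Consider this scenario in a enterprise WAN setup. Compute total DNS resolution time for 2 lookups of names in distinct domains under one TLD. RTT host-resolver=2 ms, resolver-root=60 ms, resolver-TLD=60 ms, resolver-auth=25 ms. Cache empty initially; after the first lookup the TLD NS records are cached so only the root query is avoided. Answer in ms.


Lookup 1 (cold cache): local + root + TLD + auth = 2 + 60 + 60 + 25 = 147 ms
Lookups 2..2 (TLD NS cached -> skip root; new domain -> still ask TLD and auth): local + TLD + auth = 2 + 60 + 25 = 87 ms each
Remaining 1 lookups: 1 * 87 = 87 ms
Total = 147 + 87 = 234 ms

234


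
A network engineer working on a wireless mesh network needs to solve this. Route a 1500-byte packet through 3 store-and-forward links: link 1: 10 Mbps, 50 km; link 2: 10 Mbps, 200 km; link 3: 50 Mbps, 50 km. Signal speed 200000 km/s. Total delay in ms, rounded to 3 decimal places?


Packet = 1500 bytes = 12000 bits. Store-and-forward: sum (t_trans + t_prop) per link.
Link 1: t_trans = 12000/(10*10^6) s = 1.2000 ms; t_prop = 50/200000 s = 0.2500 ms; subtotal = 1.4500 ms
Link 2: t_trans = 12000/(10*10^6) s = 1.2000 ms; t_prop = 200/200000 s = 1.0000 ms; subtotal = 2.2000 ms
Link 3: t_trans = 12000/(50*10^6) s = 0.2400 ms; t_prop = 50/200000 s = 0.2500 ms; subtotal = 0.4900 ms
End-to-end = 1.4500 + 2.2000 + 0.4900 = 4.1400 ms -> 4.140 ms (3 dp)

4.140


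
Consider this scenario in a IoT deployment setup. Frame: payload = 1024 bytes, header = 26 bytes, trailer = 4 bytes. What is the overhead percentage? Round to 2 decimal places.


Given: payload = 1024 B, header = 26 B, trailer = 4 B
Overhead bytes = header + trailer = 26 + 4 = 30
Total frame = payload + overhead = 1024 + 30 = 1054
Overhead % = 30 / 1054 * 100 = 2.8463% -> 2.85% (2 dp)

2.85


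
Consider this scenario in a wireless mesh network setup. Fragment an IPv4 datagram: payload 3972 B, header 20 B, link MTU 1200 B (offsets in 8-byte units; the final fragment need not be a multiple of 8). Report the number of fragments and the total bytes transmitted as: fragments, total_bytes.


Max data per non-final fragment = floor((MTU - header)/8)*8 = floor((1200 - 20)/8)*8 = floor(1180/8)*8 = 1176 B
Final fragment needs no 8-byte alignment: it can carry up to MTU - header = 1180 B
Non-final fragments needed = ceil((payload - 1180) / 1176) = ceil(2792/1176) = ceil(2.3741) = 3
Number of fragments = 3 + 1 = 4
Fragment sizes (data): 3 * 1176 B + 444 B (last, 444 <= 1180 OK)
Total bytes sent = payload + n_frags * header = 3972 + 4*20 = 3972 + 80 = 4052 B

4, 4052


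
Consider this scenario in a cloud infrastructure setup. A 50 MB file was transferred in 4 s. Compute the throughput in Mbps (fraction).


Given: file = 50 MB, time = 4 s
File in Mb = 50 * 8 = 400 Mb
Throughput = 400 / 4 Mbps
Throughput = 100 Mbps

100


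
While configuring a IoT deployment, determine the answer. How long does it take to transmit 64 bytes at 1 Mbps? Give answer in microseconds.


Given: packet = 64 bytes, bandwidth = 1 Mbps
Packet in bits = 64 * 8 = 512 bits
Bandwidth = 1 * 10^6 = 1000000 bps
Time = 512 / 1000000 seconds
Time in us = 512 * 10^6 / 1000000 = 512

512


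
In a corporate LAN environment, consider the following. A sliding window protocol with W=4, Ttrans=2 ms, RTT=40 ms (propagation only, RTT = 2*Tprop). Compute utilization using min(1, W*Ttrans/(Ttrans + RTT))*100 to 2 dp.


Given: W = 4, Ttrans = 2 ms, RTT = 40 ms (= 2 * Tprop, Tprop = 20 ms)
Cycle time = Ttrans + RTT = 2 + 40 = 42 ms (first packet sent until its ACK returns)
W * Ttrans = 4 * 2 = 8 ms of sending per cycle
W * Ttrans / (Ttrans + RTT) = 8 / 42 = 0.190476
U = min(1, 0.190476) = 0.190476
U% = 19.05%

19.05


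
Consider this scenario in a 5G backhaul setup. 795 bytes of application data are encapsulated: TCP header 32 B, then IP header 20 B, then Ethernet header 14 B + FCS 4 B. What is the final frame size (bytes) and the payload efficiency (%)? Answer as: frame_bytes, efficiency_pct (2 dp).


TCP segment = 795 + 32 = 827 B
IP packet = 827 + 20 = 847 B
Ethernet frame = 847 + 14 + 4 = 865 B
Efficiency = app / frame = 795 / 865 = 0.919075 = 91.9075% -> 91.91% (2 dp)

865, 91.91


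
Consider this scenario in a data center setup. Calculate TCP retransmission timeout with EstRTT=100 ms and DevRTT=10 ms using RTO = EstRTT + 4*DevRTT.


Given: EstRTT = 100 ms, DevRTT = 10 ms
Timeout = EstRTT + 4 * DevRTT
4 * DevRTT = 4 * 10 = 40
Timeout = 100 + 40 = 140 ms

140


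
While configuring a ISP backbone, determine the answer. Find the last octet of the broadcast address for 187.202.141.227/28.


Given: IP = 187.202.141.227, prefix = /28
Host bits = 32 - 28 = 4
Network last octet = 227 AND mask = 224
Host part size = 2^4 - 1 = 15
Broadcast last octet = 224 OR 15 = 239

239


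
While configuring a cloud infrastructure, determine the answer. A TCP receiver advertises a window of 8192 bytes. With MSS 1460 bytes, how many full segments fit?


Given: RWND = 8192 bytes, MSS = 1460 bytes
Full segments = floor(RWND / MSS)
Full segments = floor(8192 / 1460)
Full segments = floor(5.611) = 5

5


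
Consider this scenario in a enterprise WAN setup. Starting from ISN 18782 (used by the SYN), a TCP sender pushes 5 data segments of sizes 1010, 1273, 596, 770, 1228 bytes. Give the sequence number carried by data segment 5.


The SYN occupies sequence number ISN = 18782, so the first data byte is ISN + 1 = 18783.
SEQ of data segment i = (ISN + 1) + sum of payload sizes of segments 1..i-1.
Segment 1: SEQ = 18783, payload = 1010 bytes
Segment 2: SEQ = 19793, payload = 1273 bytes
Segment 3: SEQ = 21066, payload = 596 bytes
Segment 4: SEQ = 21662, payload = 770 bytes
Segment 5: SEQ = 22432, payload = 1228 bytes
SEQ of segment 5 = 18783 + 1010 + 1273 + 596 + 770 = 22432

22432


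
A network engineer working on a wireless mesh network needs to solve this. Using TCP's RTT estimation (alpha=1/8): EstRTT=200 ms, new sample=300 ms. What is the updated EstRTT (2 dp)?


Given: EstRTT = 200 ms, SampleRTT = 300 ms, alpha = 1/8
New EstRTT = (1 - alpha) * EstRTT + alpha * SampleRTT
(7/8) * 200 = 175
(1/8) * 300 = 37.5
New EstRTT = 175 + 37.5 = 212.5 ms -> 212.50 ms (2 dp)

212.50


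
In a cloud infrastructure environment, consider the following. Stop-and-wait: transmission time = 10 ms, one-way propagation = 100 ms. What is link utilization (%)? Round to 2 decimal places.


Given: Ttrans = 10 ms, Tprop = 100 ms
RTT = 2 * Tprop = 2 * 100 = 200 ms
U = Ttrans / (Ttrans + RTT)
U = 10 / (10 + 200)
U = 10 / 210 = 0.047619
U% = 4.76%

4.76


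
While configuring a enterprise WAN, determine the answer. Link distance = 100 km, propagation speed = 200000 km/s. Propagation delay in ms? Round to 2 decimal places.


Given: distance = 100 km, speed = 200000 km/s
Delay = distance / speed = 100 / 200000 seconds
Delay in ms = 100 * 1000 / 200000
Delay = 0.5000 ms
Rounded to 2 dp = 0.50 ms

0.50


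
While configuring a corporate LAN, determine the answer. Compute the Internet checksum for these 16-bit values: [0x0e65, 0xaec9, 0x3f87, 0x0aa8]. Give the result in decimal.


Given words: [0x0e65, 0xaec9, 0x3f87, 0x0aa8]
Step 1: Sum all words
Raw sum = 3685 + 44745 + 16263 + 2728 = 67421
Step 2: Fold carry: (1885 + 1) = 1886
One's complement = ~1886 & 0xFFFF = 63649

63649


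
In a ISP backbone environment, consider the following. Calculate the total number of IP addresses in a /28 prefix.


Given: CIDR prefix /28
Host bits = 32 - 28 = 4
Total addresses = 2^4 = 16

16


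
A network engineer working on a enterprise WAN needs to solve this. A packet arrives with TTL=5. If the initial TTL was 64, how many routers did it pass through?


Given: initial TTL = 64, received TTL = 5
Hops = initial TTL - received TTL
Hops = 64 - 5 = 59

59


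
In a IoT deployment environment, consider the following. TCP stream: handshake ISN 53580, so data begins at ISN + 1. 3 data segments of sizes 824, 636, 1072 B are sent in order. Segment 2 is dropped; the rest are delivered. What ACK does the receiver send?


SYN uses sequence number 53580; first data byte = ISN + 1 = 53581.
Segment 1: SEQ = 53581, len = 824 B, covers [53581, 54404]
Segment 2: SEQ = 54405, len = 636 B, covers [54405, 55040] [LOST]
Segment 3: SEQ = 55041, len = 1072 B, covers [55041, 56112]
In-order data received: bytes [53581, 54404] (segments 1..1).
Segment 2 missing -> gap begins at byte 54405; later segments buffered out of order.
Cumulative ACK = next expected in-order byte = 53581 + 824 = 54405

54405


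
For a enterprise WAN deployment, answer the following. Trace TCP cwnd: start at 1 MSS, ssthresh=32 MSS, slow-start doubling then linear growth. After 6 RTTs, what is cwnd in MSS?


RTT 0: cwnd = 1 MSS (initial)
RTT 1: cwnd = 2 MSS (slow start, doubled)
RTT 2: cwnd = 4 MSS (slow start, doubled)
RTT 3: cwnd = 8 MSS (slow start, doubled)
RTT 4: cwnd = 16 MSS (slow start, doubled)
RTT 5: cwnd = 32 MSS (slow start, doubled)
RTT 6: cwnd = 33 MSS (congestion avoidance, +1)

33


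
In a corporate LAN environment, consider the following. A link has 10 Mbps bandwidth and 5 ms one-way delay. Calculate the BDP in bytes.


Given: bandwidth = 10 Mbps, delay = 5 ms
BDP in bits = 10 * 10^6 * 5 / 1000
BDP in bits = 50000
BDP in bytes = 50000 / 8 = 6250

6250


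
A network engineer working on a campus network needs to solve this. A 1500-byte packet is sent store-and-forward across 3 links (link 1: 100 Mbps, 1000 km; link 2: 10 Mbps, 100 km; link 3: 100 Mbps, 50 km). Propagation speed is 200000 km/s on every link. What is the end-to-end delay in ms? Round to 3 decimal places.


Packet = 1500 bytes = 12000 bits. Store-and-forward: sum (t_trans + t_prop) per link.
Link 1: t_trans = 12000/(100*10^6) s = 0.1200 ms; t_prop = 1000/200000 s = 5.0000 ms; subtotal = 5.1200 ms
Link 2: t_trans = 12000/(10*10^6) s = 1.2000 ms; t_prop = 100/200000 s = 0.5000 ms; subtotal = 1.7000 ms
Link 3: t_trans = 12000/(100*10^6) s = 0.1200 ms; t_prop = 50/200000 s = 0.2500 ms; subtotal = 0.3700 ms
End-to-end = 5.1200 + 1.7000 + 0.3700 = 7.1900 ms -> 7.190 ms (3 dp)

7.190


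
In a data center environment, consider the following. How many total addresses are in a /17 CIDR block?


Given: CIDR prefix /17
Host bits = 32 - 17 = 15
Total addresses = 2^15 = 32768

32768


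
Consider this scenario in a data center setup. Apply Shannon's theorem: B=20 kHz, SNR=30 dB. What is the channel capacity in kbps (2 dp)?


Given: B = 20 kHz, SNR = 30 dB
SNR linear = 10^(30/10) = 1000
1 + SNR = 1001
log2(1001) = 9.9672262588
C = 20 * 1000 * 9.9672262588 = 199344.5252 bps
C = 199.344525 kbps -> 199.34 kbps (2 dp)

199.34


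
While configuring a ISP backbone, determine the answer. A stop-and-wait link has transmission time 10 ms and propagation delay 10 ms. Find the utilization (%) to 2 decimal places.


Given: Ttrans = 10 ms, Tprop = 10 ms
RTT = 2 * Tprop = 2 * 10 = 20 ms
U = Ttrans / (Ttrans + RTT)
U = 10 / (10 + 20)
U = 10 / 30 = 0.333333
U% = 33.33%

33.33


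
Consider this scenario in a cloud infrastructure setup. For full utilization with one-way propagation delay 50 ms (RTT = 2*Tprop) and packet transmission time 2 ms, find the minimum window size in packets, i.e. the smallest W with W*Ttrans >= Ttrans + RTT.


Given: Ttrans = 2 ms, RTT = 100 ms (= 2 * Tprop, Tprop = 50 ms)
Time until first ACK returns = Ttrans + RTT = 2 + 100 = 102 ms
Need W * Ttrans >= Ttrans + RTT  ->  W >= (Ttrans + RTT) / Ttrans
(Ttrans + RTT) / Ttrans = 102 / 2 = 51
W_min = ceil(51) = 51

51


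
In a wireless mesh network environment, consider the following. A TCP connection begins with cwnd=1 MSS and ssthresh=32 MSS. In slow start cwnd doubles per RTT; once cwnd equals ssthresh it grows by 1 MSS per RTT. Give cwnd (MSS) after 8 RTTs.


RTT 0: cwnd = 1 MSS (initial)
RTT 1: cwnd = 2 MSS (slow start, doubled)
RTT 2: cwnd = 4 MSS (slow start, doubled)
RTT 3: cwnd = 8 MSS (slow start, doubled)
RTT 4: cwnd = 16 MSS (slow start, doubled)
RTT 5: cwnd = 32 MSS (slow start, doubled)
RTT 6: cwnd = 33 MSS (congestion avoidance, +1)
RTT 7: cwnd = 34 MSS (congestion avoidance, +1)
RTT 8: cwnd = 35 MSS (congestion avoidance, +1)

35


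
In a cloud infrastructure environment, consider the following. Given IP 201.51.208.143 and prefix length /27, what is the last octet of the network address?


Given: IP = 201.51.208.143, prefix = /27
Subnet mask = 255.255.255.224
Last octet of IP: 143
Last octet of mask: 224
Network last octet = 143 AND 224 = 128

128


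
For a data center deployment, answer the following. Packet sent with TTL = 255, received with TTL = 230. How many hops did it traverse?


Given: initial TTL = 255, received TTL = 230
Hops = initial TTL - received TTL
Hops = 255 - 230 = 25

25


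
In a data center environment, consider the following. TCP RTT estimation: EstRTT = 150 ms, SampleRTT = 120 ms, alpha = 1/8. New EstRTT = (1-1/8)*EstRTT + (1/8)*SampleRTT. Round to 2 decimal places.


Given: EstRTT = 150 ms, SampleRTT = 120 ms, alpha = 1/8
New EstRTT = (1 - alpha) * EstRTT + alpha * SampleRTT
(7/8) * 150 = 131.25
(1/8) * 120 = 15
New EstRTT = 131.25 + 15 = 146.25 ms -> 146.25 ms (2 dp)

146.25


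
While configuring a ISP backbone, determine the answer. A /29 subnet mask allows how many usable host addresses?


Given: subnet mask /29
Host bits = 32 - 29 = 3
Total addresses = 2^3 = 8
Usable hosts = 8 - 2 (network + broadcast) = 6

6


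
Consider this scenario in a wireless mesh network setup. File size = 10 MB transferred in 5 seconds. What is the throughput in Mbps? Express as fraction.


Given: file = 10 MB, time = 5 s
File in Mb = 10 * 8 = 80 Mb
Throughput = 80 / 5 Mbps
Throughput = 16 Mbps

16


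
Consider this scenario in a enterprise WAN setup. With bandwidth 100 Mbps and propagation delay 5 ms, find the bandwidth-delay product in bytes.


Given: bandwidth = 100 Mbps, delay = 5 ms
BDP in bits = 100 * 10^6 * 5 / 1000
BDP in bits = 500000
BDP in bytes = 500000 / 8 = 62500

62500


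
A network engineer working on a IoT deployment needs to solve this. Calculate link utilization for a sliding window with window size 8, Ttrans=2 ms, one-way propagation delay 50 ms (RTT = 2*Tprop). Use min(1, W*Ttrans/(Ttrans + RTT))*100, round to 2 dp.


Given: W = 8, Ttrans = 2 ms, RTT = 100 ms (= 2 * Tprop, Tprop = 50 ms)
Cycle time = Ttrans + RTT = 2 + 100 = 102 ms (first packet sent until its ACK returns)
W * Ttrans = 8 * 2 = 16 ms of sending per cycle
W * Ttrans / (Ttrans + RTT) = 16 / 102 = 0.156863
U = min(1, 0.156863) = 0.156863
U% = 15.69%

15.69


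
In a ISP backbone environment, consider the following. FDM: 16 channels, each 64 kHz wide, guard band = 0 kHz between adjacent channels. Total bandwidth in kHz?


Given: 16 channels, 64 kHz each, guard = 0 kHz
Channel bandwidth = 16 * 64 = 1024 kHz
Guard bands = 15 gaps * 0 kHz = 0 kHz
Total = 1024 + 0 = 1024 kHz

1024


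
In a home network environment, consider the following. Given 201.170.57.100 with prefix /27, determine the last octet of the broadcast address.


Given: IP = 201.170.57.100, prefix = /27
Host bits = 32 - 27 = 5
Network last octet = 100 AND mask = 96
Host part size = 2^5 - 1 = 31
Broadcast last octet = 96 OR 31 = 127

127


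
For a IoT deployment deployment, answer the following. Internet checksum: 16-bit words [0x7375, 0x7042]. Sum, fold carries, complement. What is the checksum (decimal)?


Given words: [0x7375, 0x7042]
Step 1: Sum all words
Raw sum = 29557 + 28738 = 58295
One's complement = ~58295 & 0xFFFF = 7240

7240


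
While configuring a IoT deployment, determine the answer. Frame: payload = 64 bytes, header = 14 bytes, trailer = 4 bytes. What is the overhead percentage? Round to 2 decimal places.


Given: payload = 64 B, header = 14 B, trailer = 4 B
Overhead bytes = header + trailer = 14 + 4 = 18
Total frame = payload + overhead = 64 + 18 = 82
Overhead % = 18 / 82 * 100 = 21.9512% -> 21.95% (2 dp)

21.95


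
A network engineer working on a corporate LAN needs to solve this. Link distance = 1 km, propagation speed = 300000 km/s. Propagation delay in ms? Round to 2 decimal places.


Given: distance = 1 km, speed = 300000 km/s
Delay = distance / speed = 1 / 300000 seconds
Delay in ms = 1 * 1000 / 300000
Delay = 0.0033 ms
Rounded to 2 dp = 0.00 ms

0.00


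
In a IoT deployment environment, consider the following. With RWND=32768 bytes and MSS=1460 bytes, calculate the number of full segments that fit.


Given: RWND = 32768 bytes, MSS = 1460 bytes
Full segments = floor(RWND / MSS)
Full segments = floor(32768 / 1460)
Full segments = floor(22.4438) = 22

22


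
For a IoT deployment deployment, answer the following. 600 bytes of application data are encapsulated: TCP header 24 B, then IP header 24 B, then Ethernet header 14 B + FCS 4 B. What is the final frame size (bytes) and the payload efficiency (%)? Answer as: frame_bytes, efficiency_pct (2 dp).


TCP segment = 600 + 24 = 624 B
IP packet = 624 + 24 = 648 B
Ethernet frame = 648 + 14 + 4 = 666 B
Efficiency = app / frame = 600 / 666 = 0.900901 = 90.0901% -> 90.09% (2 dp)

666, 90.09


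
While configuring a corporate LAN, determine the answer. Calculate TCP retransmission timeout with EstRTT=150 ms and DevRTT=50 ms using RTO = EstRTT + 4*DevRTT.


Given: EstRTT = 150 ms, DevRTT = 50 ms
Timeout = EstRTT + 4 * DevRTT
4 * DevRTT = 4 * 50 = 200
Timeout = 150 + 200 = 350 ms

350


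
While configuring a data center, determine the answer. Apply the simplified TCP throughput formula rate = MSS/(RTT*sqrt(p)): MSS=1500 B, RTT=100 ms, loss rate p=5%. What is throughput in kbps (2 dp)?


Given: MSS = 1500 bytes, RTT = 100 ms, loss = 5%
RTT in seconds = 100 / 1000 = 0.1
Loss rate = 5% = 0.05
sqrt(loss) = sqrt(0.05) = 0.223606797750
Throughput (bytes/s) = 1500 / (0.1 * 0.223606797750) = 67082.0393
Throughput (kbps) = 67082.0393 * 8 / 1000 = 536.656315 -> 536.66 kbps (2 dp)

536.66


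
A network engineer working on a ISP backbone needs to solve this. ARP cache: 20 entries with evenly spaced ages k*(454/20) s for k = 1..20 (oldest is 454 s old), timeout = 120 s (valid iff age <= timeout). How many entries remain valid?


Ages are k * 454/20 s for k = 1..20 (spacing = 22.7000 s).
Entry k is valid iff k * 454/20 <= 120 iff k <= 20 * 120 / 454 = 5.2863
n_valid = floor(5.2863) = 5
(n_stale = 20 - 5 = 15)

5


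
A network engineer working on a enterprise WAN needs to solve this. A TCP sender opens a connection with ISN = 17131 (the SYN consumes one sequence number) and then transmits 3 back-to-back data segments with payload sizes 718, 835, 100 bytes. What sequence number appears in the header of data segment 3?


The SYN occupies sequence number ISN = 17131, so the first data byte is ISN + 1 = 17132.
SEQ of data segment i = (ISN + 1) + sum of payload sizes of segments 1..i-1.
Segment 1: SEQ = 17132, payload = 718 bytes
Segment 2: SEQ = 17850, payload = 835 bytes
Segment 3: SEQ = 18685, payload = 100 bytes
SEQ of segment 3 = 17132 + 718 + 835 = 18685

18685


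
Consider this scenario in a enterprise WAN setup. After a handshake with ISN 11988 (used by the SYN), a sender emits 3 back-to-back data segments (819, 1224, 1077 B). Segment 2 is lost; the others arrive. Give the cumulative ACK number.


SYN uses sequence number 11988; first data byte = ISN + 1 = 11989.
Segment 1: SEQ = 11989, len = 819 B, covers [11989, 12807]
Segment 2: SEQ = 12808, len = 1224 B, covers [12808, 14031] [LOST]
Segment 3: SEQ = 14032, len = 1077 B, covers [14032, 15108]
In-order data received: bytes [11989, 12807] (segments 1..1).
Segment 2 missing -> gap begins at byte 12808; later segments buffered out of order.
Cumulative ACK = next expected in-order byte = 11989 + 819 = 12808

12808


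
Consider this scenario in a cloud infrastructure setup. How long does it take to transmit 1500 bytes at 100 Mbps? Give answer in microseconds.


Given: packet = 1500 bytes, bandwidth = 100 Mbps
Packet in bits = 1500 * 8 = 12000 bits
Bandwidth = 100 * 10^6 = 100000000 bps
Time = 12000 / 100000000 seconds
Time in us = 12000 * 10^6 / 100000000 = 120

120


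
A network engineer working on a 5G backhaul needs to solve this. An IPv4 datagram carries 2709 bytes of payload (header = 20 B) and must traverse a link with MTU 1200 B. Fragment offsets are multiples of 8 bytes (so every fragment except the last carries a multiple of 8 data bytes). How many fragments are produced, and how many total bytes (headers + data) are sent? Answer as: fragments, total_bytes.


Max data per non-final fragment = floor((MTU - header)/8)*8 = floor((1200 - 20)/8)*8 = floor(1180/8)*8 = 1176 B
Final fragment needs no 8-byte alignment: it can carry up to MTU - header = 1180 B
Non-final fragments needed = ceil((payload - 1180) / 1176) = ceil(1529/1176) = ceil(1.3002) = 2
Number of fragments = 2 + 1 = 3
Fragment sizes (data): 2 * 1176 B + 357 B (last, 357 <= 1180 OK)
Total bytes sent = payload + n_frags * header = 2709 + 3*20 = 2709 + 60 = 2769 B

3, 2769


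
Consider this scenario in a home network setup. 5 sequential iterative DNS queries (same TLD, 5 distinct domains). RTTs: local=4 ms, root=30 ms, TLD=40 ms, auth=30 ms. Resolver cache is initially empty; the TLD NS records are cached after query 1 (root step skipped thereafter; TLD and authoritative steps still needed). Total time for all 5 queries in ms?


Lookup 1 (cold cache): local + root + TLD + auth = 4 + 30 + 40 + 30 = 104 ms
Lookups 2..5 (TLD NS cached -> skip root; new domain -> still ask TLD and auth): local + TLD + auth = 4 + 40 + 30 = 74 ms each
Remaining 4 lookups: 4 * 74 = 296 ms
Total = 104 + 296 = 400 ms

400


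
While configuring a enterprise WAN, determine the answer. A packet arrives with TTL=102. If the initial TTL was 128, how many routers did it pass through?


Given: initial TTL = 128, received TTL = 102
Hops = initial TTL - received TTL
Hops = 128 - 102 = 26

26


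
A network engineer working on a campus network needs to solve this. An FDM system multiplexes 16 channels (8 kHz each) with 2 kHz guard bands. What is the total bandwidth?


Given: 16 channels, 8 kHz each, guard = 2 kHz
Channel bandwidth = 16 * 8 = 128 kHz
Guard bands = 15 gaps * 2 kHz = 30 kHz
Total = 128 + 30 = 158 kHz

158


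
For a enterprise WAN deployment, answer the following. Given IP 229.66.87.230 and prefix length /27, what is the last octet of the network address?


Given: IP = 229.66.87.230, prefix = /27
Subnet mask = 255.255.255.224
Last octet of IP: 230
Last octet of mask: 224
Network last octet = 230 AND 224 = 224

224


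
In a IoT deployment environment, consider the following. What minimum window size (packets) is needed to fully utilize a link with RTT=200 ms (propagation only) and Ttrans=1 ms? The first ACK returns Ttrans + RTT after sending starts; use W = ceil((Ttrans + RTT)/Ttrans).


Given: Ttrans = 1 ms, RTT = 200 ms (= 2 * Tprop, Tprop = 100 ms)
Time until first ACK returns = Ttrans + RTT = 1 + 200 = 201 ms
Need W * Ttrans >= Ttrans + RTT  ->  W >= (Ttrans + RTT) / Ttrans
(Ttrans + RTT) / Ttrans = 201 / 1 = 201
W_min = ceil(201) = 201

201


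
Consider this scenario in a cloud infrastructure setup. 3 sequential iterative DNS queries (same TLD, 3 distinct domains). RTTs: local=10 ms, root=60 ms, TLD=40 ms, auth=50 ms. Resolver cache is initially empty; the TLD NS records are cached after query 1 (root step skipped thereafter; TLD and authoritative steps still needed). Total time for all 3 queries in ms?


Lookup 1 (cold cache): local + root + TLD + auth = 10 + 60 + 40 + 50 = 160 ms
Lookups 2..3 (TLD NS cached -> skip root; new domain -> still ask TLD and auth): local + TLD + auth = 10 + 40 + 50 = 100 ms each
Remaining 2 lookups: 2 * 100 = 200 ms
Total = 160 + 200 = 360 ms

360


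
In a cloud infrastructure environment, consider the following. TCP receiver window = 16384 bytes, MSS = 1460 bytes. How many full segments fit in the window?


Given: RWND = 16384 bytes, MSS = 1460 bytes
Full segments = floor(RWND / MSS)
Full segments = floor(16384 / 1460)
Full segments = floor(11.2219) = 11

11


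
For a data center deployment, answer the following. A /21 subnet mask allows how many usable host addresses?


Given: subnet mask /21
Host bits = 32 - 21 = 11
Total addresses = 2^11 = 2048
Usable hosts = 2048 - 2 (network + broadcast) = 2046

2046


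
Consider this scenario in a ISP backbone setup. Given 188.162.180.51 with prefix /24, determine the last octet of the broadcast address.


Given: IP = 188.162.180.51, prefix = /24
Host bits = 32 - 24 = 8
Network last octet = 51 AND mask = 0
Host part size = 2^8 - 1 = 255
Broadcast last octet = 0 OR 255 = 255

255


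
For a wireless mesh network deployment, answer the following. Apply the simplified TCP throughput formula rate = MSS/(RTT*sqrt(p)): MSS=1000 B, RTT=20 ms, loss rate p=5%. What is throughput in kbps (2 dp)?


Given: MSS = 1000 bytes, RTT = 20 ms, loss = 5%
RTT in seconds = 20 / 1000 = 0.02
Loss rate = 5% = 0.05
sqrt(loss) = sqrt(0.05) = 0.223606797750
Throughput (bytes/s) = 1000 / (0.02 * 0.223606797750) = 223606.7977
Throughput (kbps) = 223606.7977 * 8 / 1000 = 1788.854382 -> 1788.85 kbps (2 dp)

1788.85


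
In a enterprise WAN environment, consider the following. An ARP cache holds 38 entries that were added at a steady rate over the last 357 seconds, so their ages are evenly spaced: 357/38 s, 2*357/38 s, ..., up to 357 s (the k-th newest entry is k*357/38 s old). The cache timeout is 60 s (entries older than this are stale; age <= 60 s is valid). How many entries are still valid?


Ages are k * 357/38 s for k = 1..38 (spacing = 9.3947 s).
Entry k is valid iff k * 357/38 <= 60 iff k <= 38 * 60 / 357 = 6.3866
n_valid = floor(6.3866) = 6
(n_stale = 38 - 6 = 32)

6


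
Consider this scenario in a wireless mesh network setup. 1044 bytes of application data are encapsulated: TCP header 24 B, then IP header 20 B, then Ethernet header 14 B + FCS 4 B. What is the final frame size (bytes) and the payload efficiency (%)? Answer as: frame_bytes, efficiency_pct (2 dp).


TCP segment = 1044 + 24 = 1068 B
IP packet = 1068 + 20 = 1088 B
Ethernet frame = 1088 + 14 + 4 = 1106 B
Efficiency = app / frame = 1044 / 1106 = 0.943942 = 94.3942% -> 94.39% (2 dp)

1106, 94.39


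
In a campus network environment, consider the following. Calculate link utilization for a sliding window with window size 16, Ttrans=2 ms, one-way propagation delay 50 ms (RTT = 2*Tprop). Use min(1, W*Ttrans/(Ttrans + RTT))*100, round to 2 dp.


Given: W = 16, Ttrans = 2 ms, RTT = 100 ms (= 2 * Tprop, Tprop = 50 ms)
Cycle time = Ttrans + RTT = 2 + 100 = 102 ms (first packet sent until its ACK returns)
W * Ttrans = 16 * 2 = 32 ms of sending per cycle
W * Ttrans / (Ttrans + RTT) = 32 / 102 = 0.313725
U = min(1, 0.313725) = 0.313725
U% = 31.37%

31.37


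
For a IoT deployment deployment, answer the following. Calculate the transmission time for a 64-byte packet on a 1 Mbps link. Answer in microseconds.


Given: packet = 64 bytes, bandwidth = 1 Mbps
Packet in bits = 64 * 8 = 512 bits
Bandwidth = 1 * 10^6 = 1000000 bps
Time = 512 / 1000000 seconds
Time in us = 512 * 10^6 / 1000000 = 512

512


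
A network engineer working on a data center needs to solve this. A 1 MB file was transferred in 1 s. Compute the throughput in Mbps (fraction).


Given: file = 1 MB, time = 1 s
File in Mb = 1 * 8 = 8 Mb
Throughput = 8 / 1 Mbps
Throughput = 8 Mbps

8


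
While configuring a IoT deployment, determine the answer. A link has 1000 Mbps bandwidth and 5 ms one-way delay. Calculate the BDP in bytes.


Given: bandwidth = 1000 Mbps, delay = 5 ms
BDP in bits = 1000 * 10^6 * 5 / 1000
BDP in bits = 5000000
BDP in bytes = 5000000 / 8 = 625000

625000


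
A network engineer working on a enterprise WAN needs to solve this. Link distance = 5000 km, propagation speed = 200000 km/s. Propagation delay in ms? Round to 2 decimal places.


Given: distance = 5000 km, speed = 200000 km/s
Delay = distance / speed = 5000 / 200000 seconds
Delay in ms = 5000 * 1000 / 200000
Delay = 25.0000 ms
Rounded to 2 dp = 25.00 ms

25.00


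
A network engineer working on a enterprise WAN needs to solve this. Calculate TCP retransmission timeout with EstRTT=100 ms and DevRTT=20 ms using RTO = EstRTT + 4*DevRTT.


Given: EstRTT = 100 ms, DevRTT = 20 ms
Timeout = EstRTT + 4 * DevRTT
4 * DevRTT = 4 * 20 = 80
Timeout = 100 + 80 = 180 ms

180


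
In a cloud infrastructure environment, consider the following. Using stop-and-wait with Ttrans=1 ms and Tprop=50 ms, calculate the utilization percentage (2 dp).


Given: Ttrans = 1 ms, Tprop = 50 ms
RTT = 2 * Tprop = 2 * 50 = 100 ms
U = Ttrans / (Ttrans + RTT)
U = 1 / (1 + 100)
U = 1 / 101 = 0.009901
U% = 0.99%

0.99


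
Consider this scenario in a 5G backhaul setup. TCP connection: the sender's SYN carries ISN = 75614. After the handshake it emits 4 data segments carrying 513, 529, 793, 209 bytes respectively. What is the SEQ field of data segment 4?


The SYN occupies sequence number ISN = 75614, so the first data byte is ISN + 1 = 75615.
SEQ of data segment i = (ISN + 1) + sum of payload sizes of segments 1..i-1.
Segment 1: SEQ = 75615, payload = 513 bytes
Segment 2: SEQ = 76128, payload = 529 bytes
Segment 3: SEQ = 76657, payload = 793 bytes
Segment 4: SEQ = 77450, payload = 209 bytes
SEQ of segment 4 = 75615 + 513 + 529 + 793 = 77450

77450


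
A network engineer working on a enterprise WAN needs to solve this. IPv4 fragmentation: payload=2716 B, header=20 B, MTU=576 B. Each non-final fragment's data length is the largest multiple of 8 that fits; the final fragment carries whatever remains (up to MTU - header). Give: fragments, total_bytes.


Max data per non-final fragment = floor((MTU - header)/8)*8 = floor((576 - 20)/8)*8 = floor(556/8)*8 = 552 B
Final fragment needs no 8-byte alignment: it can carry up to MTU - header = 556 B
Non-final fragments needed = ceil((payload - 556) / 552) = ceil(2160/552) = ceil(3.9130) = 4
Number of fragments = 4 + 1 = 5
Fragment sizes (data): 4 * 552 B + 508 B (last, 508 <= 556 OK)
Total bytes sent = payload + n_frags * header = 2716 + 5*20 = 2716 + 100 = 2816 B

5, 2816


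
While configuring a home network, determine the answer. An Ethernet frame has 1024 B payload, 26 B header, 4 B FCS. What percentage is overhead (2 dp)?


Given: payload = 1024 B, header = 26 B, trailer = 4 B
Overhead bytes = header + trailer = 26 + 4 = 30
Total frame = payload + overhead = 1024 + 30 = 1054
Overhead % = 30 / 1054 * 100 = 2.8463% -> 2.85% (2 dp)

2.85


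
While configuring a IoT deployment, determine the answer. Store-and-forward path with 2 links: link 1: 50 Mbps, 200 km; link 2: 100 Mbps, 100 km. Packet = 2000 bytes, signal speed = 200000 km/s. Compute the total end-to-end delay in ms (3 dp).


Packet = 2000 bytes = 16000 bits. Store-and-forward: sum (t_trans + t_prop) per link.
Link 1: t_trans = 16000/(50*10^6) s = 0.3200 ms; t_prop = 200/200000 s = 1.0000 ms; subtotal = 1.3200 ms
Link 2: t_trans = 16000/(100*10^6) s = 0.1600 ms; t_prop = 100/200000 s = 0.5000 ms; subtotal = 0.6600 ms
End-to-end = 1.3200 + 0.6600 = 1.9800 ms -> 1.980 ms (3 dp)

1.980
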